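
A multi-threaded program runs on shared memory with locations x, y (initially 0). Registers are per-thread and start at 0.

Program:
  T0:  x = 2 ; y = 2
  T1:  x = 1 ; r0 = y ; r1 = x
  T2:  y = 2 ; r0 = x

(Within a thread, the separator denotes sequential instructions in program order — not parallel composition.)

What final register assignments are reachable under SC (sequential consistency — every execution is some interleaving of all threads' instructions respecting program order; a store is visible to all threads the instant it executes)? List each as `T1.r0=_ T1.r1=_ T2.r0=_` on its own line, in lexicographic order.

outcome vector order: (T1.r0,T1.r1,T2.r0)
|SC outcomes| = 10

T1.r0=0 T1.r1=1 T2.r0=1
T1.r0=0 T1.r1=1 T2.r0=2
T1.r0=0 T1.r1=2 T2.r0=1
T1.r0=0 T1.r1=2 T2.r0=2
T1.r0=2 T1.r1=1 T2.r0=0
T1.r0=2 T1.r1=1 T2.r0=1
T1.r0=2 T1.r1=1 T2.r0=2
T1.r0=2 T1.r1=2 T2.r0=0
T1.r0=2 T1.r1=2 T2.r0=1
T1.r0=2 T1.r1=2 T2.r0=2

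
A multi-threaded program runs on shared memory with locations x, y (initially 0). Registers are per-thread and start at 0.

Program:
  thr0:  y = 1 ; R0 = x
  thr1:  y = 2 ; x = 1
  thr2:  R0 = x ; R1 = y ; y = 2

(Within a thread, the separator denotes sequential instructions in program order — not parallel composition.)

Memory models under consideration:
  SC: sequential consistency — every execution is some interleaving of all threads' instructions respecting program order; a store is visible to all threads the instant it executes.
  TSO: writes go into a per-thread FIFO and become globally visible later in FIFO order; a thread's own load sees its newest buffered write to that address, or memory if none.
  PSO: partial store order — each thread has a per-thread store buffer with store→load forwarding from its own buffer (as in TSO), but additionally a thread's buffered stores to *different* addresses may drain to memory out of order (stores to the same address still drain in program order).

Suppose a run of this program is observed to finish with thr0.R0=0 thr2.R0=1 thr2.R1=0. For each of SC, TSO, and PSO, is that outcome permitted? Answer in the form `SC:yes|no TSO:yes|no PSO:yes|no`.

SC:no TSO:no PSO:yes

outcome vector order: (thr0.R0,thr2.R0,thr2.R1)
SC: 10 outcomes — {(0,0,0); (0,0,1); (0,0,2); (0,1,1); (0,1,2); (1,0,0); (1,0,1); (1,0,2); (1,1,1); (1,1,2)}
TSO: 10 outcomes — {(0,0,0); (0,0,1); (0,0,2); (0,1,1); (0,1,2); (1,0,0); (1,0,1); (1,0,2); (1,1,1); (1,1,2)}
PSO: 12 outcomes — {(0,0,0); (0,0,1); (0,0,2); (0,1,0); (0,1,1); (0,1,2); (1,0,0); (1,0,1); (1,0,2); (1,1,0); (1,1,1); (1,1,2)}
target (0,1,0) ∈ {PSO}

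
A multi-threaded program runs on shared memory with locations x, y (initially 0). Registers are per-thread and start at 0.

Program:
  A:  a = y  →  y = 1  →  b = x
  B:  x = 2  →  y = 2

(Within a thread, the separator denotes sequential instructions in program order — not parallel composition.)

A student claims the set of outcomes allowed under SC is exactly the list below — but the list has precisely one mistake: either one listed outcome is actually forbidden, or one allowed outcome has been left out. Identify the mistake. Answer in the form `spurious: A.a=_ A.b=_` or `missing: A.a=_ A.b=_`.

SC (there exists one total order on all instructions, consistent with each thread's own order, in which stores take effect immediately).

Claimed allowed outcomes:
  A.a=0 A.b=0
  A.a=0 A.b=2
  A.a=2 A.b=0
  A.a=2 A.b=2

outcome vector order: (A.a,A.b)
under SC → <0 0>, <0 2>, <2 2>
claimed∖SC = {<2 0>}

spurious: A.a=2 A.b=0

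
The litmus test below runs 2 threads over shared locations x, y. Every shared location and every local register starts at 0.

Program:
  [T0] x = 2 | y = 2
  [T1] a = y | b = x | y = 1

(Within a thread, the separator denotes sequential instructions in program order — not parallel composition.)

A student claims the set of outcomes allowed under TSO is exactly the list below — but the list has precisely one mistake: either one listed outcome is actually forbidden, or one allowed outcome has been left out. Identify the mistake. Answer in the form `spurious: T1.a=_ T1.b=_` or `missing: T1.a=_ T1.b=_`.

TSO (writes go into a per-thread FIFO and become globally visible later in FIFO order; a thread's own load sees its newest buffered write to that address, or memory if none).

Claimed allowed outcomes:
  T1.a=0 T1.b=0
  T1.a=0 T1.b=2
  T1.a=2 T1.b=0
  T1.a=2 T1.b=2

outcome vector order: (T1.a,T1.b)
[TSO] allowed = {0/0 0/2 2/2}
claimed∖TSO = {2/0}

spurious: T1.a=2 T1.b=0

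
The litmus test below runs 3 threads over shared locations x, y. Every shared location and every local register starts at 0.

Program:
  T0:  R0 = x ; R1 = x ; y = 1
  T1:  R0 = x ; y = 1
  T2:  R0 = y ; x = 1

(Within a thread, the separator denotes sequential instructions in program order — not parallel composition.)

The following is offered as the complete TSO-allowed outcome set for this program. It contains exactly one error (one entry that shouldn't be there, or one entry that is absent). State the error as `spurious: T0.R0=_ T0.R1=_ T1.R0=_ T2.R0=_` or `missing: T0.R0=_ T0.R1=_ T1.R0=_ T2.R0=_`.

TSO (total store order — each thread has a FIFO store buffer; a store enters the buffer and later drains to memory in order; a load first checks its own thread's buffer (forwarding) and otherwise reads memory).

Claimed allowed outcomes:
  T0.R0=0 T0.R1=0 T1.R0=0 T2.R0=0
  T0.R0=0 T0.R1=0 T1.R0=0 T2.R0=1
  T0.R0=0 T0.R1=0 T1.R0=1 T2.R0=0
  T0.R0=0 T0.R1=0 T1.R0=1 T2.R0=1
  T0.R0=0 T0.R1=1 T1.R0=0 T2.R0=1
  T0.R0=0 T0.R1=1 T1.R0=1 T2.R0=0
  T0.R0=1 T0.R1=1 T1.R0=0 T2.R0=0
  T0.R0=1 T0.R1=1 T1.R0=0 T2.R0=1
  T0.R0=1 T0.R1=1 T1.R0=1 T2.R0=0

outcome vector order: (T0.R0,T0.R1,T1.R0,T2.R0)
[TSO] allowed = {(0,0,0,0) (0,0,0,1) (0,0,1,0) (0,0,1,1) (0,1,0,0) (0,1,0,1) (0,1,1,0) (1,1,0,0) (1,1,0,1) (1,1,1,0)}
TSO∖claimed = {(0,1,0,0)}

missing: T0.R0=0 T0.R1=1 T1.R0=0 T2.R0=0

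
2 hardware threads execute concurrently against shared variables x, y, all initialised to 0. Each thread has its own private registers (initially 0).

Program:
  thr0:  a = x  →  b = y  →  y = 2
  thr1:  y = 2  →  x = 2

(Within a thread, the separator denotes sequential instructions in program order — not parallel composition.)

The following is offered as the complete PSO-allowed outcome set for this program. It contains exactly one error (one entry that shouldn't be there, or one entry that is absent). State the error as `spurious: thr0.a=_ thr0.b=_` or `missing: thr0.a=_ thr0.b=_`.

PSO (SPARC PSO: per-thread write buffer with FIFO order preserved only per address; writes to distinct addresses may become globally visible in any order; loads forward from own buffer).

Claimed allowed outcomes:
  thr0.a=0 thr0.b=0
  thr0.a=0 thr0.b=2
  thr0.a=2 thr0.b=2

missing: thr0.a=2 thr0.b=0

outcome vector order: (thr0.a,thr0.b)
PSO: 4 outcomes — {00; 02; 20; 22}
PSO∖claimed = {20}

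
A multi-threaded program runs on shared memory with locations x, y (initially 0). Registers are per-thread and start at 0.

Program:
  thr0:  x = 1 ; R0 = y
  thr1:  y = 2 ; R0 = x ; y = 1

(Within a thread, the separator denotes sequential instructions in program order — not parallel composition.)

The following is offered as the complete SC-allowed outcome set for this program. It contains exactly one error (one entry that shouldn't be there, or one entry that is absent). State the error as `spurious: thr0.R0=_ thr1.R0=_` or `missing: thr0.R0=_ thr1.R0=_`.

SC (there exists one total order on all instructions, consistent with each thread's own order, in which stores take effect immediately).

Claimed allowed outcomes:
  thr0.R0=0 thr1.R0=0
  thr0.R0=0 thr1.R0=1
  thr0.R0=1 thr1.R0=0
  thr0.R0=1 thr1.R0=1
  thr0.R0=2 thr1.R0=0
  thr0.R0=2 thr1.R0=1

outcome vector order: (thr0.R0,thr1.R0)
[SC] allowed = {<0 1>, <1 0>, <1 1>, <2 0>, <2 1>}
claimed∖SC = {<0 0>}

spurious: thr0.R0=0 thr1.R0=0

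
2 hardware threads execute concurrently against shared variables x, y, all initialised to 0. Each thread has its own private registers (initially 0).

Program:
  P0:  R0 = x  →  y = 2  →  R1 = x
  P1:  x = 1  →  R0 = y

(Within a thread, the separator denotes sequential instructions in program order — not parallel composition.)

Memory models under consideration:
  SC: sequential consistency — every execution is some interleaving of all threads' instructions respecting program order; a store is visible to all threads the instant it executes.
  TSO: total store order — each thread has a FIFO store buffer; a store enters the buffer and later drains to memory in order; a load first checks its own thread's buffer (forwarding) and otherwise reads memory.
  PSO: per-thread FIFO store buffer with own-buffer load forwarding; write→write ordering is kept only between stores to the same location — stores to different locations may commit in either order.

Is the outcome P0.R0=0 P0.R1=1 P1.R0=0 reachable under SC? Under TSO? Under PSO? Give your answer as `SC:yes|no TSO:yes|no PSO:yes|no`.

SC:yes TSO:yes PSO:yes

outcome vector order: (P0.R0,P0.R1,P1.R0)
SC (5): 0/0/2, 0/1/0, 0/1/2, 1/1/0, 1/1/2
TSO (6): 0/0/0, 0/0/2, 0/1/0, 0/1/2, 1/1/0, 1/1/2
PSO (6): 0/0/0, 0/0/2, 0/1/0, 0/1/2, 1/1/0, 1/1/2
target 0/1/0 ∈ {SC,TSO,PSO}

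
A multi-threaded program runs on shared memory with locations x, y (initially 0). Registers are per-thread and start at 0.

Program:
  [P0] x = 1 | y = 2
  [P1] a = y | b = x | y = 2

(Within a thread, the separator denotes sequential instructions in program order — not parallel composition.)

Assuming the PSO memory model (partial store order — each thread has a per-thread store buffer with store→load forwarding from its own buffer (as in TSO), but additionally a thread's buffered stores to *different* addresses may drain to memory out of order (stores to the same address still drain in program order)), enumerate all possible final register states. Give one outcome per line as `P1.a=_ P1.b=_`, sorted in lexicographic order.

P1.a=0 P1.b=0
P1.a=0 P1.b=1
P1.a=2 P1.b=0
P1.a=2 P1.b=1

outcome vector order: (P1.a,P1.b)
|PSO outcomes| = 4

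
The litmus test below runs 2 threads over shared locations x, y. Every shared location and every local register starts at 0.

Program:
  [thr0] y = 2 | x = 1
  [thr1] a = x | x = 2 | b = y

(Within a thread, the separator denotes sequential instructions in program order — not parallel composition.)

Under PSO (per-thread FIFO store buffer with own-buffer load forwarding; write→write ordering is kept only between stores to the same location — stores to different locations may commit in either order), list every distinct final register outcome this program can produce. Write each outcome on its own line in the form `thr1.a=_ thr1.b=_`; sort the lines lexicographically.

thr1.a=0 thr1.b=0
thr1.a=0 thr1.b=2
thr1.a=1 thr1.b=0
thr1.a=1 thr1.b=2

outcome vector order: (thr1.a,thr1.b)
|PSO outcomes| = 4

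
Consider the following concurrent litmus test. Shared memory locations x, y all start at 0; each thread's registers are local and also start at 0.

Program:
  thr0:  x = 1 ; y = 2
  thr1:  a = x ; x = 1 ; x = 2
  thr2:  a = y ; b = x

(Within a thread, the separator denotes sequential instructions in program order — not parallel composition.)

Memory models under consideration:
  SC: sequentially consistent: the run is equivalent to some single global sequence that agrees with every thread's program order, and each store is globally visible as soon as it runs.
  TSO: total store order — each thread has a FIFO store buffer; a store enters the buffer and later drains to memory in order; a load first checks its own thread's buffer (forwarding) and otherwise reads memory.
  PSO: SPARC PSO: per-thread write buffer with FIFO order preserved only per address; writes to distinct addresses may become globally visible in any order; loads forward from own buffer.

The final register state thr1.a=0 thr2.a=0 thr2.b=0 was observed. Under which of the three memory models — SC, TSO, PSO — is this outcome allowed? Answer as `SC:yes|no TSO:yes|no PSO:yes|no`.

outcome vector order: (thr1.a,thr2.a,thr2.b)
[SC] allowed = {<0 0 0> <0 0 1> <0 0 2> <0 2 1> <0 2 2> <1 0 0> <1 0 1> <1 0 2> <1 2 1> <1 2 2>}
[TSO] allowed = {<0 0 0> <0 0 1> <0 0 2> <0 2 1> <0 2 2> <1 0 0> <1 0 1> <1 0 2> <1 2 1> <1 2 2>}
[PSO] allowed = {<0 0 0> <0 0 1> <0 0 2> <0 2 0> <0 2 1> <0 2 2> <1 0 0> <1 0 1> <1 0 2> <1 2 0> <1 2 1> <1 2 2>}
target <0 0 0> ∈ {SC,TSO,PSO}

SC:yes TSO:yes PSO:yes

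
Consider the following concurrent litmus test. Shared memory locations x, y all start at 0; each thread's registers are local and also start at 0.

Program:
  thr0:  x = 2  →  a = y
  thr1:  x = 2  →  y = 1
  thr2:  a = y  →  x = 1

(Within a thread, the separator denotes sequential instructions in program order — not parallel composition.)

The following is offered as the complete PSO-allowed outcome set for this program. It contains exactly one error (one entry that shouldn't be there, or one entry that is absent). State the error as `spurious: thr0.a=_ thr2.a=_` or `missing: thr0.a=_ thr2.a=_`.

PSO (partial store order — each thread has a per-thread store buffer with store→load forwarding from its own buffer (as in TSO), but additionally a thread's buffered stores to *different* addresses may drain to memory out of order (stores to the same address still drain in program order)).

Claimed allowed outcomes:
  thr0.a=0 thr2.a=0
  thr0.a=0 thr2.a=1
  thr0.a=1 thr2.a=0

outcome vector order: (thr0.a,thr2.a)
PSO (4): 00; 01; 10; 11
PSO∖claimed = {11}

missing: thr0.a=1 thr2.a=1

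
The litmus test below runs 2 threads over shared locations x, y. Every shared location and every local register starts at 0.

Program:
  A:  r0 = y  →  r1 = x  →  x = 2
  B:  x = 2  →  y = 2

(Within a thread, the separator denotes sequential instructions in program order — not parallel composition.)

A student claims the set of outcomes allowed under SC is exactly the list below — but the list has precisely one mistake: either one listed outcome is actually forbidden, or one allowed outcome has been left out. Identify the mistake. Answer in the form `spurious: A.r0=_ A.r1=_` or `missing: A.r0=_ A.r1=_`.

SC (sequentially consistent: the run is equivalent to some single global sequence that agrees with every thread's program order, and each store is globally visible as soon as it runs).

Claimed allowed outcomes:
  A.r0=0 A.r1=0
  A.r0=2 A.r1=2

outcome vector order: (A.r0,A.r1)
SC (3): 0/0, 0/2, 2/2
SC∖claimed = {0/2}

missing: A.r0=0 A.r1=2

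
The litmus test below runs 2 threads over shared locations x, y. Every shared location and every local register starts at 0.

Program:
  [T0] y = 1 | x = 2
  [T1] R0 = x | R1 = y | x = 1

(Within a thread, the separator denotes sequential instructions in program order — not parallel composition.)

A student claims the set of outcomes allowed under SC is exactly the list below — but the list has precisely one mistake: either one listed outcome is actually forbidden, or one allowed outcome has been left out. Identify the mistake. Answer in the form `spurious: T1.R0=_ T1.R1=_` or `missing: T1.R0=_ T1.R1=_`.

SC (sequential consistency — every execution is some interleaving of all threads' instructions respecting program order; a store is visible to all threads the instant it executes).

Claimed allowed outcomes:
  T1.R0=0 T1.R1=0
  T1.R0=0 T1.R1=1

outcome vector order: (T1.R0,T1.R1)
under SC → 00, 01, 21
SC∖claimed = {21}

missing: T1.R0=2 T1.R1=1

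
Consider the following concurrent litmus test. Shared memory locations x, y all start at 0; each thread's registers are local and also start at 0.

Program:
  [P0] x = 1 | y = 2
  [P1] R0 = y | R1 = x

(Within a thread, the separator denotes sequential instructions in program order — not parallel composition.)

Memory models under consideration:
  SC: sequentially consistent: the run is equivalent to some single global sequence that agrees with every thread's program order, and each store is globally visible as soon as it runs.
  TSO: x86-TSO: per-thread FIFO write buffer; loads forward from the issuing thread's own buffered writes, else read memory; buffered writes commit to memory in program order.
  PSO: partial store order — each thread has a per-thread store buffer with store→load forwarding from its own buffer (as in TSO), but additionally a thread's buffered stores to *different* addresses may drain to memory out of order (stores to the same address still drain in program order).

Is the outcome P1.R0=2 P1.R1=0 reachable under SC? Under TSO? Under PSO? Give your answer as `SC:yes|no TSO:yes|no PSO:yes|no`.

outcome vector order: (P1.R0,P1.R1)
[SC] allowed = {(0,0), (0,1), (2,1)}
[TSO] allowed = {(0,0), (0,1), (2,1)}
[PSO] allowed = {(0,0), (0,1), (2,0), (2,1)}
target (2,0) ∈ {PSO}

SC:no TSO:no PSO:yes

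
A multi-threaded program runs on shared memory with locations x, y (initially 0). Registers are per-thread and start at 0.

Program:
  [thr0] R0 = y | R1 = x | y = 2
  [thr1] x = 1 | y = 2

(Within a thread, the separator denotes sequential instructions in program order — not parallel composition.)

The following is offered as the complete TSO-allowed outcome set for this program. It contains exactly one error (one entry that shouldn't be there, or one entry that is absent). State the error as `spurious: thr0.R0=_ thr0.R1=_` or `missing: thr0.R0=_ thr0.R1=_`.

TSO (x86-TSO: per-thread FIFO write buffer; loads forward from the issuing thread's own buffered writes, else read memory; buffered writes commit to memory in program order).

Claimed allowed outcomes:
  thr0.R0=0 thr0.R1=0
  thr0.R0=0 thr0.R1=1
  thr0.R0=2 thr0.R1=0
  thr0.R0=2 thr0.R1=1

outcome vector order: (thr0.R0,thr0.R1)
TSO: 3 outcomes — {<0 0>; <0 1>; <2 1>}
claimed∖TSO = {<2 0>}

spurious: thr0.R0=2 thr0.R1=0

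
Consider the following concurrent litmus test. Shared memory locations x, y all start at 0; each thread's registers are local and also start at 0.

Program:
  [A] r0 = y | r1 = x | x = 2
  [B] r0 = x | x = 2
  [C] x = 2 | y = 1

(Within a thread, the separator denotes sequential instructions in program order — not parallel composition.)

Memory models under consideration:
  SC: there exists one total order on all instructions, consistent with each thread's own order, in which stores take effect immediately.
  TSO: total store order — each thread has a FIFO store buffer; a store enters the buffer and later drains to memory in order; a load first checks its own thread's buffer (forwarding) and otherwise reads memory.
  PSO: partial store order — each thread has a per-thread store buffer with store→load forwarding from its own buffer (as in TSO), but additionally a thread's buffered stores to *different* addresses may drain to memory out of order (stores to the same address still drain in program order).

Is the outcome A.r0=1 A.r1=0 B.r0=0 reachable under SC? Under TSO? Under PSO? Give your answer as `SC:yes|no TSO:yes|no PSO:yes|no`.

outcome vector order: (A.r0,A.r1,B.r0)
under SC → 0/0/0 0/0/2 0/2/0 0/2/2 1/2/0 1/2/2
under TSO → 0/0/0 0/0/2 0/2/0 0/2/2 1/2/0 1/2/2
under PSO → 0/0/0 0/0/2 0/2/0 0/2/2 1/0/0 1/0/2 1/2/0 1/2/2
target 1/0/0 ∈ {PSO}

SC:no TSO:no PSO:yes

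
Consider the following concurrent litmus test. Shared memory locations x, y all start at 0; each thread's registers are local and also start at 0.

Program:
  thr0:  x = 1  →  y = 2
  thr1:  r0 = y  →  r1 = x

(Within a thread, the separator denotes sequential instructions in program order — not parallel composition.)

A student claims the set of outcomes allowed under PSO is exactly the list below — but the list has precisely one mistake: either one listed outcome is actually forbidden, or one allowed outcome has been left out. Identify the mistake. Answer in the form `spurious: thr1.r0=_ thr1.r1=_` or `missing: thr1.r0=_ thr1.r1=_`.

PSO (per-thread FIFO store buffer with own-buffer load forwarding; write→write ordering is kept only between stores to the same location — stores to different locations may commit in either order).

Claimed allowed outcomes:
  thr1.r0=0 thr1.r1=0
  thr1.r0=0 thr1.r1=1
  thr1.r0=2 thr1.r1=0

missing: thr1.r0=2 thr1.r1=1

outcome vector order: (thr1.r0,thr1.r1)
under PSO → (0,0); (0,1); (2,0); (2,1)
PSO∖claimed = {(2,1)}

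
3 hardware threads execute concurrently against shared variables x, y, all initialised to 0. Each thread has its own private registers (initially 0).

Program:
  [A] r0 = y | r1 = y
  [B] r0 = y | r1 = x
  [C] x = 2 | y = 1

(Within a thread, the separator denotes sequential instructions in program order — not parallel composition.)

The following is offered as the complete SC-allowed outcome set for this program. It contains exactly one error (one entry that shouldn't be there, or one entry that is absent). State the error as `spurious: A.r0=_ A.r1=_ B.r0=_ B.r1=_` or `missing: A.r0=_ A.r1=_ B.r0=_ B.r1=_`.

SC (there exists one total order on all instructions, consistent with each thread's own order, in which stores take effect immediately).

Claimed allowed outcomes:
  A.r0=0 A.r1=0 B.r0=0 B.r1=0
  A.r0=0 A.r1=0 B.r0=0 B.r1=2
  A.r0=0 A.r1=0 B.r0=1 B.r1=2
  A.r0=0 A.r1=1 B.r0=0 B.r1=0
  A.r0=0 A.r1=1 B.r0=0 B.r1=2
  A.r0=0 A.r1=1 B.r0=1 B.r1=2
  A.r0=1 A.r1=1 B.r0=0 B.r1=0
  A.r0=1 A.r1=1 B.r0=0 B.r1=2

missing: A.r0=1 A.r1=1 B.r0=1 B.r1=2

outcome vector order: (A.r0,A.r1,B.r0,B.r1)
under SC → 0000; 0002; 0012; 0100; 0102; 0112; 1100; 1102; 1112
SC∖claimed = {1112}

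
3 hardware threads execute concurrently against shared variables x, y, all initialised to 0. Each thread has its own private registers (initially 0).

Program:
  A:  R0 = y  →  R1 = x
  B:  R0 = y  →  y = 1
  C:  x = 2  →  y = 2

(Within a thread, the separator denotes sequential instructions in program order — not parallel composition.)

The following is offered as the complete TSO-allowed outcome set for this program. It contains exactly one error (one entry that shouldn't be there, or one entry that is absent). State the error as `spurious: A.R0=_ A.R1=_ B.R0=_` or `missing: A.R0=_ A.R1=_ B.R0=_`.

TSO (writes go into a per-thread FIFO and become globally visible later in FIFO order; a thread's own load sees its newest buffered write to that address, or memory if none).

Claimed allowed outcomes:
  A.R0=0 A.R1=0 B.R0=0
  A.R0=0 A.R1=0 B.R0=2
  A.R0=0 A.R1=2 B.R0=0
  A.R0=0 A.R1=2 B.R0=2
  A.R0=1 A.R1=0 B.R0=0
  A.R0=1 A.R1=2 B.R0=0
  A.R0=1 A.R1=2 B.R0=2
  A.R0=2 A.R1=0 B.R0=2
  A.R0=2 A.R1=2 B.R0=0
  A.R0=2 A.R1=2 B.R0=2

outcome vector order: (A.R0,A.R1,B.R0)
TSO (9): 0/0/0; 0/0/2; 0/2/0; 0/2/2; 1/0/0; 1/2/0; 1/2/2; 2/2/0; 2/2/2
claimed∖TSO = {2/0/2}

spurious: A.R0=2 A.R1=0 B.R0=2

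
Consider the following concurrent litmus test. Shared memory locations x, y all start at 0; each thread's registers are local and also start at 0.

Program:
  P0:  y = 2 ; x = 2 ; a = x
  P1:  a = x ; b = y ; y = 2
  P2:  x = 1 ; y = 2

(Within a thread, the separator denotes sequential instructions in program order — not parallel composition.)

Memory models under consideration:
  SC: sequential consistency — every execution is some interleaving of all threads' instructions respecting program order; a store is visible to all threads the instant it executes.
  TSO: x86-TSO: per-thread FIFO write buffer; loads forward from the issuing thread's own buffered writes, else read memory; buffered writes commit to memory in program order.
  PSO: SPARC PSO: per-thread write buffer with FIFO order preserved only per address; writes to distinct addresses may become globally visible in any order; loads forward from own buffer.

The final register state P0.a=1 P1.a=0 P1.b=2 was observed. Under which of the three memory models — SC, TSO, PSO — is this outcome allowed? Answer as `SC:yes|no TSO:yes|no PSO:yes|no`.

SC:yes TSO:yes PSO:yes

outcome vector order: (P0.a,P1.a,P1.b)
[SC] allowed = {1/0/0 1/0/2 1/1/2 1/2/2 2/0/0 2/0/2 2/1/0 2/1/2 2/2/2}
[TSO] allowed = {1/0/0 1/0/2 1/1/2 1/2/2 2/0/0 2/0/2 2/1/0 2/1/2 2/2/2}
[PSO] allowed = {1/0/0 1/0/2 1/1/0 1/1/2 1/2/0 1/2/2 2/0/0 2/0/2 2/1/0 2/1/2 2/2/0 2/2/2}
target 1/0/2 ∈ {SC,TSO,PSO}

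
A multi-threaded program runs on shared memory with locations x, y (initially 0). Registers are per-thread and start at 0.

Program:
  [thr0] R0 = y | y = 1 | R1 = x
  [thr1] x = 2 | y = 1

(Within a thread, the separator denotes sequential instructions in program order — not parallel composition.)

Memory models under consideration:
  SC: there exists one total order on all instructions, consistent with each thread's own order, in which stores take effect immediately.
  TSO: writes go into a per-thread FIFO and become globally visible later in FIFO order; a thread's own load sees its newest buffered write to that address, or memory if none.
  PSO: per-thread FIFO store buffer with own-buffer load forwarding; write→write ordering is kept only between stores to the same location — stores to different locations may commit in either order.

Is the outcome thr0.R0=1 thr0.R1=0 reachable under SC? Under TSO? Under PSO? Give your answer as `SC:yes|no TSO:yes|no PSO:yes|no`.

outcome vector order: (thr0.R0,thr0.R1)
SC: 3 outcomes — {(0,0) (0,2) (1,2)}
TSO: 3 outcomes — {(0,0) (0,2) (1,2)}
PSO: 4 outcomes — {(0,0) (0,2) (1,0) (1,2)}
target (1,0) ∈ {PSO}

SC:no TSO:no PSO:yes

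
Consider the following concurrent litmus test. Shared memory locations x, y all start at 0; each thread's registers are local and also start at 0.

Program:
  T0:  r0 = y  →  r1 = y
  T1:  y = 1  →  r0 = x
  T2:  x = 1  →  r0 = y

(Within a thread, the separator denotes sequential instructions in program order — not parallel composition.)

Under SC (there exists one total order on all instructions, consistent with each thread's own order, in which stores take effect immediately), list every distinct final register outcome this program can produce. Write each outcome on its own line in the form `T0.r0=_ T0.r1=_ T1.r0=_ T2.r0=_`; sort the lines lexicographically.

outcome vector order: (T0.r0,T0.r1,T1.r0,T2.r0)
|SC outcomes| = 9

T0.r0=0 T0.r1=0 T1.r0=0 T2.r0=1
T0.r0=0 T0.r1=0 T1.r0=1 T2.r0=0
T0.r0=0 T0.r1=0 T1.r0=1 T2.r0=1
T0.r0=0 T0.r1=1 T1.r0=0 T2.r0=1
T0.r0=0 T0.r1=1 T1.r0=1 T2.r0=0
T0.r0=0 T0.r1=1 T1.r0=1 T2.r0=1
T0.r0=1 T0.r1=1 T1.r0=0 T2.r0=1
T0.r0=1 T0.r1=1 T1.r0=1 T2.r0=0
T0.r0=1 T0.r1=1 T1.r0=1 T2.r0=1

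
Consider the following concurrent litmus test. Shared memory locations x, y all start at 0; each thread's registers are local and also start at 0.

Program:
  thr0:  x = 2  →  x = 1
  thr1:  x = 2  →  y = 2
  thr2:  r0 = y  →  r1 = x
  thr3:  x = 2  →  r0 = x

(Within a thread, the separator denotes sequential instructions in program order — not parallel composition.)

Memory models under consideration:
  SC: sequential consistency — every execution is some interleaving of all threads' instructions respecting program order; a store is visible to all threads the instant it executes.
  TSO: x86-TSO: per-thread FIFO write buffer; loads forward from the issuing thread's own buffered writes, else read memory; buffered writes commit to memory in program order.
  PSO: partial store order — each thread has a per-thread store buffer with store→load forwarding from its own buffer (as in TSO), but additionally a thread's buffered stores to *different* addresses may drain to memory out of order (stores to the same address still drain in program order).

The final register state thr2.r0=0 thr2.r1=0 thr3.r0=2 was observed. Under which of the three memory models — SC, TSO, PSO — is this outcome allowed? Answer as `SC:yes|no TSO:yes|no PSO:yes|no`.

outcome vector order: (thr2.r0,thr2.r1,thr3.r0)
under SC → 001, 002, 011, 012, 021, 022, 211, 212, 221, 222
under TSO → 001, 002, 011, 012, 021, 022, 211, 212, 221, 222
under PSO → 001, 002, 011, 012, 021, 022, 201, 202, 211, 212, 221, 222
target 002 ∈ {SC,TSO,PSO}

SC:yes TSO:yes PSO:yes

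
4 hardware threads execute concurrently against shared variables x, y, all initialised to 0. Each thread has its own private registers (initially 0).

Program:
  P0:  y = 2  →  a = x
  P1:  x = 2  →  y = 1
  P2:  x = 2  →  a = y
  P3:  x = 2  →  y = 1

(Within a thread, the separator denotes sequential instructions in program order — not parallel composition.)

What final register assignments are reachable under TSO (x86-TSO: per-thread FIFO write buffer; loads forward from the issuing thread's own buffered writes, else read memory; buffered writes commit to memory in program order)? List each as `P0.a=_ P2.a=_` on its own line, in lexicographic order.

outcome vector order: (P0.a,P2.a)
|TSO outcomes| = 6

P0.a=0 P2.a=0
P0.a=0 P2.a=1
P0.a=0 P2.a=2
P0.a=2 P2.a=0
P0.a=2 P2.a=1
P0.a=2 P2.a=2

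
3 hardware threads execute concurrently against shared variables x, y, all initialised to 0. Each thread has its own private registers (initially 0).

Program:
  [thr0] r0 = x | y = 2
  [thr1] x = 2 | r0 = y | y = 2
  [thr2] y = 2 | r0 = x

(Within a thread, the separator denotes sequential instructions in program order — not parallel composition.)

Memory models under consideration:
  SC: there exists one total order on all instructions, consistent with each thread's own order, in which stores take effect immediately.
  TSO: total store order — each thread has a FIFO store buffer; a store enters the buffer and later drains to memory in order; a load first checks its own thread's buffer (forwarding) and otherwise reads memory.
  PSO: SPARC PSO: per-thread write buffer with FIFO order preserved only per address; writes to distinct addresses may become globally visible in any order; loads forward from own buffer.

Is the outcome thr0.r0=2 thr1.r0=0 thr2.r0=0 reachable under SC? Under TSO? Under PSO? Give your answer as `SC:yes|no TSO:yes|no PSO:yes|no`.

outcome vector order: (thr0.r0,thr1.r0,thr2.r0)
under SC → (0,0,2) (0,2,0) (0,2,2) (2,0,2) (2,2,0) (2,2,2)
under TSO → (0,0,0) (0,0,2) (0,2,0) (0,2,2) (2,0,0) (2,0,2) (2,2,0) (2,2,2)
under PSO → (0,0,0) (0,0,2) (0,2,0) (0,2,2) (2,0,0) (2,0,2) (2,2,0) (2,2,2)
target (2,0,0) ∈ {TSO,PSO}

SC:no TSO:yes PSO:yes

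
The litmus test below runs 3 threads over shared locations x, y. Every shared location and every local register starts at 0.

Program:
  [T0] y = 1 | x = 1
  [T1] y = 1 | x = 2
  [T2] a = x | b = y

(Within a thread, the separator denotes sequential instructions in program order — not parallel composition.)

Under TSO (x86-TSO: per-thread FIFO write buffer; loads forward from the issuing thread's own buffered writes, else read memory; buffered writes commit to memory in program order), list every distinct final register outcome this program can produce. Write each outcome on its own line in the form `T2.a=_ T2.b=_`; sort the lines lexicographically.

T2.a=0 T2.b=0
T2.a=0 T2.b=1
T2.a=1 T2.b=1
T2.a=2 T2.b=1

outcome vector order: (T2.a,T2.b)
|TSO outcomes| = 4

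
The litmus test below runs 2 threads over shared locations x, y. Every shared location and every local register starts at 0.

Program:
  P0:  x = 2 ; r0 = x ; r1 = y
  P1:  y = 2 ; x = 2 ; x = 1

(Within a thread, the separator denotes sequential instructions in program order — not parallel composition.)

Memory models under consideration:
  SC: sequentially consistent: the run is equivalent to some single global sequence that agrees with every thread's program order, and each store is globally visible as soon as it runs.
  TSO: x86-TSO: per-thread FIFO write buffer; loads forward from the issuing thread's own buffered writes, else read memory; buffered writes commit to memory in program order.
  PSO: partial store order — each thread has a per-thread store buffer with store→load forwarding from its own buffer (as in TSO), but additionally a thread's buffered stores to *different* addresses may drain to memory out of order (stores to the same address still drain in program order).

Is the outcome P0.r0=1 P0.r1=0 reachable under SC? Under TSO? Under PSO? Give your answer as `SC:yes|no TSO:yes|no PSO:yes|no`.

outcome vector order: (P0.r0,P0.r1)
under SC → 1/2 2/0 2/2
under TSO → 1/2 2/0 2/2
under PSO → 1/0 1/2 2/0 2/2
target 1/0 ∈ {PSO}

SC:no TSO:no PSO:yes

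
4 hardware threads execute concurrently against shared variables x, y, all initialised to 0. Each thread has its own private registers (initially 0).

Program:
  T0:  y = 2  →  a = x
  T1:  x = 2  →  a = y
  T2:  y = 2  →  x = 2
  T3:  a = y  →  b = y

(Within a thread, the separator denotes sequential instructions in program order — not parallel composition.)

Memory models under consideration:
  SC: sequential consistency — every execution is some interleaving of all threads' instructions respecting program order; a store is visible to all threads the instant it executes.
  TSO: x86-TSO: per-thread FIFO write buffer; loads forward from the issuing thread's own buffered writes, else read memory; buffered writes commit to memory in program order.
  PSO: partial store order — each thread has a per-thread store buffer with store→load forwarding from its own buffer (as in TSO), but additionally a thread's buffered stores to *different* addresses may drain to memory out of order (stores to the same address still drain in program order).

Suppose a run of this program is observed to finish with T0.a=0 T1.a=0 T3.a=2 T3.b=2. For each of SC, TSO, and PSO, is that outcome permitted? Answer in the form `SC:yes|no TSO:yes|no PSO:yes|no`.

SC:no TSO:yes PSO:yes

outcome vector order: (T0.a,T1.a,T3.a,T3.b)
under SC → <0 2 0 0>; <0 2 0 2>; <0 2 2 2>; <2 0 0 0>; <2 0 0 2>; <2 0 2 2>; <2 2 0 0>; <2 2 0 2>; <2 2 2 2>
under TSO → <0 0 0 0>; <0 0 0 2>; <0 0 2 2>; <0 2 0 0>; <0 2 0 2>; <0 2 2 2>; <2 0 0 0>; <2 0 0 2>; <2 0 2 2>; <2 2 0 0>; <2 2 0 2>; <2 2 2 2>
under PSO → <0 0 0 0>; <0 0 0 2>; <0 0 2 2>; <0 2 0 0>; <0 2 0 2>; <0 2 2 2>; <2 0 0 0>; <2 0 0 2>; <2 0 2 2>; <2 2 0 0>; <2 2 0 2>; <2 2 2 2>
target <0 0 2 2> ∈ {TSO,PSO}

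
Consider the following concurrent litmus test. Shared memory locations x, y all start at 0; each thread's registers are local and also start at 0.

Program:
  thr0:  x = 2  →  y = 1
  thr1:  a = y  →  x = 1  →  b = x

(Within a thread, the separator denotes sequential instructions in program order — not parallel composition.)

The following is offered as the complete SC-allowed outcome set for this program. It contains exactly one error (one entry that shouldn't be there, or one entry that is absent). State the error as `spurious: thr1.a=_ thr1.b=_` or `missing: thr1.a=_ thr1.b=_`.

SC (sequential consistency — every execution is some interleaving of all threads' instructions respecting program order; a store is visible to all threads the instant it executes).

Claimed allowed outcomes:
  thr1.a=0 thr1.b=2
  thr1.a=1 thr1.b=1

missing: thr1.a=0 thr1.b=1

outcome vector order: (thr1.a,thr1.b)
[SC] allowed = {01 02 11}
SC∖claimed = {01}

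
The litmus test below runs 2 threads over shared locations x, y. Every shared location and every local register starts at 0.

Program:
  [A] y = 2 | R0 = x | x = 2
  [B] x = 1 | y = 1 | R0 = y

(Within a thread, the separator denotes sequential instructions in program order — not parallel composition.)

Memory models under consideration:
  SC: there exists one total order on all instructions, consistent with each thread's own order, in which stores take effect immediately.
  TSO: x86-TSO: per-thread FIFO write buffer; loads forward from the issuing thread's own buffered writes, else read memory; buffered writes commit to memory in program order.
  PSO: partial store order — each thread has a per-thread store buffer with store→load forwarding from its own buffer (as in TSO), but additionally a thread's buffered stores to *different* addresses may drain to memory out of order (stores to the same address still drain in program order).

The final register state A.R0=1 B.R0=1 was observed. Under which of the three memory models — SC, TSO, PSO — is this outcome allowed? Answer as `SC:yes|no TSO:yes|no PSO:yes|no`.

outcome vector order: (A.R0,B.R0)
under SC → (0,1); (1,1); (1,2)
under TSO → (0,1); (0,2); (1,1); (1,2)
under PSO → (0,1); (0,2); (1,1); (1,2)
target (1,1) ∈ {SC,TSO,PSO}

SC:yes TSO:yes PSO:yes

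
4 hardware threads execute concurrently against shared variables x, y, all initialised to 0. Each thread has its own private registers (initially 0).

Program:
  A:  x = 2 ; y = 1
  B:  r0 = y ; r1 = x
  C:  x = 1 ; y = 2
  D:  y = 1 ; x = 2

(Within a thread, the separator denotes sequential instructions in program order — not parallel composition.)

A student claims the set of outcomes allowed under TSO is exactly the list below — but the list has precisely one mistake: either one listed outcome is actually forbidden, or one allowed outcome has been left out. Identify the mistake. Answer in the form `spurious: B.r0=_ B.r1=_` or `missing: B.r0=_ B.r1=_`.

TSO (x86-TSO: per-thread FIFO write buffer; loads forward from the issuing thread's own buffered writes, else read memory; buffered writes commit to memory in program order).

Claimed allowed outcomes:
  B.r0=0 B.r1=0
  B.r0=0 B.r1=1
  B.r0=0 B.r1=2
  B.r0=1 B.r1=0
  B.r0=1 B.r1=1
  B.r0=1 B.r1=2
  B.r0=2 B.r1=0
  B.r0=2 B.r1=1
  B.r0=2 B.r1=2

spurious: B.r0=2 B.r1=0

outcome vector order: (B.r0,B.r1)
TSO (8): <0 0>; <0 1>; <0 2>; <1 0>; <1 1>; <1 2>; <2 1>; <2 2>
claimed∖TSO = {<2 0>}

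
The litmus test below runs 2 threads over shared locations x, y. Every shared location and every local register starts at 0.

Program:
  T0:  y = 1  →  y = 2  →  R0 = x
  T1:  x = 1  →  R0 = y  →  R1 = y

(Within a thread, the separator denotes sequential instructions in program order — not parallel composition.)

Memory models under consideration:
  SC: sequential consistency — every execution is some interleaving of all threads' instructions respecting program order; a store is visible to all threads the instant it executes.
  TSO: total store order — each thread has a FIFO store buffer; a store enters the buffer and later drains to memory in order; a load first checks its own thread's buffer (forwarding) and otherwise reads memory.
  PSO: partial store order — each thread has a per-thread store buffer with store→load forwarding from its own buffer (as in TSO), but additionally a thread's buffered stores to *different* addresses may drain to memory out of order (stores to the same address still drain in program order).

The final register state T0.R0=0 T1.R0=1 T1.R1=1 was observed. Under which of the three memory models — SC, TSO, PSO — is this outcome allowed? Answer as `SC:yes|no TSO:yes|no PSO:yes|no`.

SC:no TSO:yes PSO:yes

outcome vector order: (T0.R0,T1.R0,T1.R1)
SC (7): <0 2 2>; <1 0 0>; <1 0 1>; <1 0 2>; <1 1 1>; <1 1 2>; <1 2 2>
TSO (12): <0 0 0>; <0 0 1>; <0 0 2>; <0 1 1>; <0 1 2>; <0 2 2>; <1 0 0>; <1 0 1>; <1 0 2>; <1 1 1>; <1 1 2>; <1 2 2>
PSO (12): <0 0 0>; <0 0 1>; <0 0 2>; <0 1 1>; <0 1 2>; <0 2 2>; <1 0 0>; <1 0 1>; <1 0 2>; <1 1 1>; <1 1 2>; <1 2 2>
target <0 1 1> ∈ {TSO,PSO}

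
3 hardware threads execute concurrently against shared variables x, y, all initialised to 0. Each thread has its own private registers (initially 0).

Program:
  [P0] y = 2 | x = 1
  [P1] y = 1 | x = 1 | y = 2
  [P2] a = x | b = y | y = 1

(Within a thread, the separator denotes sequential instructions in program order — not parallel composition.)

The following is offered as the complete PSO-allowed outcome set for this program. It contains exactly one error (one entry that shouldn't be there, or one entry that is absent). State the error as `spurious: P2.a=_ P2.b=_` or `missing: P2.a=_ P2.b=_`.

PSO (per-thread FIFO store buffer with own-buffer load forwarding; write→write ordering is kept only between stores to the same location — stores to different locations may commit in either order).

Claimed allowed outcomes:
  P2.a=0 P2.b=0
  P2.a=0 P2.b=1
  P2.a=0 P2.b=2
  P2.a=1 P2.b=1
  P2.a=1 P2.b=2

outcome vector order: (P2.a,P2.b)
[PSO] allowed = {<0 0>, <0 1>, <0 2>, <1 0>, <1 1>, <1 2>}
PSO∖claimed = {<1 0>}

missing: P2.a=1 P2.b=0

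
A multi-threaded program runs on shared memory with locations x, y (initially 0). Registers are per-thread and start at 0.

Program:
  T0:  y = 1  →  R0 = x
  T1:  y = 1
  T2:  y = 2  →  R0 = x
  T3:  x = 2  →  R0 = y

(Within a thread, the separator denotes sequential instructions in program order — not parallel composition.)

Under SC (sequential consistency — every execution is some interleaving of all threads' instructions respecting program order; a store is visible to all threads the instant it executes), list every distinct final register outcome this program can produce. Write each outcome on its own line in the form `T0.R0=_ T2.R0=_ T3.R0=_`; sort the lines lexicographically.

T0.R0=0 T2.R0=0 T3.R0=1
T0.R0=0 T2.R0=0 T3.R0=2
T0.R0=0 T2.R0=2 T3.R0=1
T0.R0=0 T2.R0=2 T3.R0=2
T0.R0=2 T2.R0=0 T3.R0=1
T0.R0=2 T2.R0=0 T3.R0=2
T0.R0=2 T2.R0=2 T3.R0=0
T0.R0=2 T2.R0=2 T3.R0=1
T0.R0=2 T2.R0=2 T3.R0=2

outcome vector order: (T0.R0,T2.R0,T3.R0)
|SC outcomes| = 9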